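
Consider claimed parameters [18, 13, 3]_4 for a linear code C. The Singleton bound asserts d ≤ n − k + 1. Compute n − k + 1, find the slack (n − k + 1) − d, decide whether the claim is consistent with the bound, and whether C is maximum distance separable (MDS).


Singleton RHS = n − k + 1 = 6, slack = 3, bound satisfied, not MDS.

Singleton bound: d ≤ n − k + 1.
Here n = 18, k = 13, so n − k + 1 = 6.
Given d = 3, check d ≤ 6: YES.
Slack = (n − k + 1) − d = 3.
The code is NOT MDS (slack = 3 > 0).
Description: the claimed parameters are [18, 13, 3]_4; such a code would be non-MDS.


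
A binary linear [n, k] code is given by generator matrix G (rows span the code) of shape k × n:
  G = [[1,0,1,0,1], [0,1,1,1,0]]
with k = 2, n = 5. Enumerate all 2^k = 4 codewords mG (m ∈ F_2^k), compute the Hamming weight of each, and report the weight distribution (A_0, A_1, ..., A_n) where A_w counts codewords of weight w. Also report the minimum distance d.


Weight distribution: A_0 = 1, A_3 = 2, A_4 = 1. Minimum distance d = 3.

Enumerate all 2^2 = 4 messages m ∈ F_2^2.
For each, compute codeword c = mG in F_2^5, then tally its weight.
  m = 00 → c = 00000, weight = 0.
  m = 10 → c = 10101, weight = 3.
  m = 01 → c = 01110, weight = 3.
  m = 11 → c = 11011, weight = 4.
Tally weights:
  weight 0: 1 codewords.
  weight 3: 2 codewords.
  weight 4: 1 codewords.
Minimum distance d = smallest w > 0 with A_w > 0 = 3.
Sanity: Σ A_w = 4 = 2^2 = 4 ✓.


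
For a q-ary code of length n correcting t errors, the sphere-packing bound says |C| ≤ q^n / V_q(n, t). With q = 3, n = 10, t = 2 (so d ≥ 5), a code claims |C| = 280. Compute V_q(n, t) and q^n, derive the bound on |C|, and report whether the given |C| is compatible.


V_q(n, t) = 201, q^n = 59049, Hamming bound = 293, |C| = 280 ≤ bound (satisfied).

Step 1: Compute V_q(n, t) = Σ_{j=0}^2 C(n, j) (q−1)^j.
  j = 0: C(10,0)·(2)^0 = 1·1 = 1.
  j = 1: C(10,1)·(2)^1 = 10·2 = 20.
  j = 2: C(10,2)·(2)^2 = 45·4 = 180.
  V_q(n, t) = 1 + 20 + 180 = 201.
Step 2: q^n = 3^10 = 59049.
Step 3: Hamming bound ⌊q^n / V_q(n,t)⌋ = ⌊59049/201⌋ = 293.
Step 4: Compare |C| = 280 to 293: satisfied.
The claimed |C| lies below the Hamming bound.


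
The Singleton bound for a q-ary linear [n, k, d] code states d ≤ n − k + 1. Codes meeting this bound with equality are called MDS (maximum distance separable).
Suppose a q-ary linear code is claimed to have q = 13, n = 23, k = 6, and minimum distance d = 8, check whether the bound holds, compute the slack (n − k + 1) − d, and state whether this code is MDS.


Singleton RHS = n − k + 1 = 18, slack = 10, bound satisfied, not MDS.

Singleton bound: d ≤ n − k + 1.
Here n = 23, k = 6, so n − k + 1 = 18.
Given d = 8, check d ≤ 18: YES.
Slack = (n − k + 1) − d = 10.
The code is NOT MDS (slack = 10 > 0).
Description: the claimed parameters are [23, 6, 8]_13; such a code would be non-MDS.


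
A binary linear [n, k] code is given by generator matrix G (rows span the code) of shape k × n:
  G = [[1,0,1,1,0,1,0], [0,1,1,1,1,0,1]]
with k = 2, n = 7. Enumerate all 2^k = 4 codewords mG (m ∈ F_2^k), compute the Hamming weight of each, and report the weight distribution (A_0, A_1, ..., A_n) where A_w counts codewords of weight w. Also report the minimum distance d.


Weight distribution: A_0 = 1, A_4 = 1, A_5 = 2. Minimum distance d = 4.

Enumerate all 2^2 = 4 messages m ∈ F_2^2.
For each, compute codeword c = mG in F_2^7, then tally its weight.
  m = 00 → c = 0000000, weight = 0.
  m = 10 → c = 1011010, weight = 4.
  m = 01 → c = 0111101, weight = 5.
  m = 11 → c = 1100111, weight = 5.
Tally weights:
  weight 0: 1 codewords.
  weight 4: 1 codewords.
  weight 5: 2 codewords.
Minimum distance d = smallest w > 0 with A_w > 0 = 4.
Sanity: Σ A_w = 4 = 2^2 = 4 ✓.


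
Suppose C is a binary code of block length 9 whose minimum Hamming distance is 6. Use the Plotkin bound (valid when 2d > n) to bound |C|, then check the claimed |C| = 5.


Plotkin bound M ≤ 4; given |C| = 5 > bound (violated).

Check applicability: 2d = 12, n = 9.
2d − n = 3 > 0, so Plotkin applies.
Compute d/(2d−n) = 6/3 ≈ 2.0000.
⌊d/(2d−n)⌋ = 2.
Plotkin bound: M ≤ 2·2 = 4.
Given |C| = 5, check: VIOLATED.
This |C| is above the Plotkin bound, so no binary code with n = 9, d = 6 and 5 codewords exists.


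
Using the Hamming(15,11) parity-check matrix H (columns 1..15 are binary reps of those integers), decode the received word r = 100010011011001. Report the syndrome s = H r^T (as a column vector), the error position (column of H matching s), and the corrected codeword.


s = (1, 1, 0, 1)^T, error position = 13, corrected codeword c = 100010011011101

Compute s = H r^T mod 2 one row at a time:
  s_1 = 1 + 1 + 0 + 1 + 1 + 0 + 0 + 1 = 5 ≡ 1 (mod 2).
  s_2 = 0 + 1 + 0 + 0 + 1 + 0 + 0 + 1 = 3 ≡ 1 (mod 2).
  s_3 = 0 + 0 + 0 + 0 + 0 + 1 + 0 + 1 = 2 ≡ 0 (mod 2).
  s_4 = 1 + 0 + 1 + 0 + 1 + 1 + 0 + 1 = 5 ≡ 1 (mod 2).
s = (1, 1, 0, 1)^T — this equals column 13 of H (binary 1101), so error is at position 13.
Correct: flip bit 13 of r = 100010011011001 to get c = 100010011011101.


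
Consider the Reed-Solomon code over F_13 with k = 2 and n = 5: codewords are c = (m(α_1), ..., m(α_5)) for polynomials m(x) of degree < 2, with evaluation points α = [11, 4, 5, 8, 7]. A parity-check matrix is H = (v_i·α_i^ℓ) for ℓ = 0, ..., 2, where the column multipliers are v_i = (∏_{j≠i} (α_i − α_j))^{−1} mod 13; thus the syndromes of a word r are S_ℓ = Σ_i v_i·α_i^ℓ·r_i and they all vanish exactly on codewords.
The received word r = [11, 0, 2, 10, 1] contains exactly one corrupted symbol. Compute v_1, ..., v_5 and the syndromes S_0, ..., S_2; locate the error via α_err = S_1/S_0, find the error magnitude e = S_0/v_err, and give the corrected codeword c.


S = (2, 10, 11), error at position 3, error magnitude e = 6, c = [11, 0, 9, 10, 1].

Step 1: column multipliers v_i = (∏_{j≠i}(α_i − α_j))^{−1} mod 13.
  i = 1 (α = 11): (11−4)(11−5)(11−8)(11−7) = 7·6·3·4 = 504 ≡ 10, so v_1 = 10^{−1} = 4 (mod 13).
  i = 2 (α = 4): (4−11)(4−5)(4−8)(4−7) = (−7)·(−1)·(−4)·(−3) = 84 ≡ 6, so v_2 = 6^{−1} = 11 (mod 13).
  i = 3 (α = 5): (5−11)(5−4)(5−8)(5−7) = (−6)·1·(−3)·(−2) = −36 ≡ 3, so v_3 = 3^{−1} = 9 (mod 13).
  i = 4 (α = 8): (8−11)(8−4)(8−5)(8−7) = (−3)·4·3·1 = −36 ≡ 3, so v_4 = 3^{−1} = 9 (mod 13).
  i = 5 (α = 7): (7−11)(7−4)(7−5)(7−8) = (−4)·3·2·(−1) = 24 ≡ 11, so v_5 = 11^{−1} = 6 (mod 13).
  v = [4, 11, 9, 9, 6].
Step 2: syndromes of r = [11, 0, 2, 10, 1] (all sums mod 13).
  S_0 = Σ v_i r_i = 4·11 + 11·0 + 9·2 + 9·10 + 6·1 = 158 ≡ 2.
  S_1 = Σ v_i α_i r_i = 4·11·11 + 11·4·0 + 9·5·2 + 9·8·10 + 6·7·1 = 1336 ≡ 10.
  α_i^2 mod 13 = [4, 3, 12, 12, 10].
  S_2 = Σ v_i α_i^2 r_i = 4·4·11 + 11·3·0 + 9·12·2 + 9·12·10 + 6·10·1 = 1532 ≡ 11.
  S = (2, 10, 11) ≠ 0, so r is not a codeword (an error is present).
Step 3: locate the error. For a single error e at position i, S_ℓ = v_i·e·α_i^ℓ, so α_err = S_1/S_0.
  S_0^{−1} = 2^{−1} = 7 (mod 13), so α_err = 10·7 = 70 ≡ 5 = α_3. Error position i = 3.
  Consistency check: S_2/S_1 = 11·4 = 44 ≡ 5 = α_err ✓ (single-error assumption holds).
Step 4: error magnitude e = S_0/v_3 = S_0·∏_{j≠3}(α_3 − α_j) = 2·3 = 6 ≡ 6 (mod 13).
Step 5: correct position 3: c_3 = r_3 − e = 2 − 6 ≡ 9 (mod 13). Hence c = [11, 0, 9, 10, 1].
  Check: interpolating c through the α_i gives m(x) = 3 + 9·x (degree < 2) with m(α_i) = c_i for every i, so c is indeed a codeword.


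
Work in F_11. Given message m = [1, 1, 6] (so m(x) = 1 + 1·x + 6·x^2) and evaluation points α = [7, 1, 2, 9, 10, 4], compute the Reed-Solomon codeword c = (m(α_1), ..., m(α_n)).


c = [5, 8, 5, 1, 6, 2]

Message polynomial: m(x) = 1 + 1·x + 6·x^2 (mod 11).
For each evaluation point α_i, compute m(α_i) mod 11:
  α_1 = 7: Horner steps 6 → 10 → 5, so m(7) = 5.
  α_2 = 1: Horner steps 6 → 7 → 8, so m(1) = 8.
  α_3 = 2: Horner steps 6 → 2 → 5, so m(2) = 5.
  α_4 = 9: Horner steps 6 → 0 → 1, so m(9) = 1.
  α_5 = 10: Horner steps 6 → 6 → 6, so m(10) = 6.
  α_6 = 4: Horner steps 6 → 3 → 2, so m(4) = 2.
Codeword c = [5, 8, 5, 1, 6, 2] ∈ F_11^6.


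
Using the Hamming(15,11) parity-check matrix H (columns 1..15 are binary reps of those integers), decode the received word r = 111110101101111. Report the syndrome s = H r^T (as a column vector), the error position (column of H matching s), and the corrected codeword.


s = (0, 1, 0, 1)^T, error position = 5, corrected codeword c = 111100101101111

Compute s = H r^T mod 2 one row at a time:
  s_1 = 0 + 1 + 1 + 0 + 1 + 1 + 1 + 1 = 6 ≡ 0 (mod 2).
  s_2 = 1 + 1 + 0 + 1 + 1 + 1 + 1 + 1 = 7 ≡ 1 (mod 2).
  s_3 = 1 + 1 + 0 + 1 + 1 + 0 + 1 + 1 = 6 ≡ 0 (mod 2).
  s_4 = 1 + 1 + 1 + 1 + 1 + 0 + 1 + 1 = 7 ≡ 1 (mod 2).
s = (0, 1, 0, 1)^T — this equals column 5 of H (binary 0101), so error is at position 5.
Correct: flip bit 5 of r = 111110101101111 to get c = 111100101101111.


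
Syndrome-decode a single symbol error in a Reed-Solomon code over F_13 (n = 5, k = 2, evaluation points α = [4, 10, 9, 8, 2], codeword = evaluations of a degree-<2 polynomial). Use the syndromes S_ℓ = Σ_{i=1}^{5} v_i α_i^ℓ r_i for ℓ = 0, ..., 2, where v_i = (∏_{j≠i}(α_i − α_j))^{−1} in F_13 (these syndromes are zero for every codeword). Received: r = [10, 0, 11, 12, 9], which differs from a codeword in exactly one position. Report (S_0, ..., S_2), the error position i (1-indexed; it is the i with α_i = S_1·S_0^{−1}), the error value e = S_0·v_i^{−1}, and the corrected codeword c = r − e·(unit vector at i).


S = (11, 8, 7), error at position 3, error magnitude e = 5, c = [10, 0, 6, 12, 9].

Step 1: column multipliers v_i = (∏_{j≠i}(α_i − α_j))^{−1} mod 13.
  i = 1 (α = 4): (4−10)(4−9)(4−8)(4−2) = (−6)·(−5)·(−4)·2 = −240 ≡ 7, so v_1 = 7^{−1} = 2 (mod 13).
  i = 2 (α = 10): (10−4)(10−9)(10−8)(10−2) = 6·1·2·8 = 96 ≡ 5, so v_2 = 5^{−1} = 8 (mod 13).
  i = 3 (α = 9): (9−4)(9−10)(9−8)(9−2) = 5·(−1)·1·7 = −35 ≡ 4, so v_3 = 4^{−1} = 10 (mod 13).
  i = 4 (α = 8): (8−4)(8−10)(8−9)(8−2) = 4·(−2)·(−1)·6 = 48 ≡ 9, so v_4 = 9^{−1} = 3 (mod 13).
  i = 5 (α = 2): (2−4)(2−10)(2−9)(2−8) = (−2)·(−8)·(−7)·(−6) = 672 ≡ 9, so v_5 = 9^{−1} = 3 (mod 13).
  v = [2, 8, 10, 3, 3].
Step 2: syndromes of r = [10, 0, 11, 12, 9] (all sums mod 13).
  S_0 = Σ v_i r_i = 2·10 + 8·0 + 10·11 + 3·12 + 3·9 = 193 ≡ 11.
  S_1 = Σ v_i α_i r_i = 2·4·10 + 8·10·0 + 10·9·11 + 3·8·12 + 3·2·9 = 1412 ≡ 8.
  α_i^2 mod 13 = [3, 9, 3, 12, 4].
  S_2 = Σ v_i α_i^2 r_i = 2·3·10 + 8·9·0 + 10·3·11 + 3·12·12 + 3·4·9 = 930 ≡ 7.
  S = (11, 8, 7) ≠ 0, so r is not a codeword (an error is present).
Step 3: locate the error. For a single error e at position i, S_ℓ = v_i·e·α_i^ℓ, so α_err = S_1/S_0.
  S_0^{−1} = 11^{−1} = 6 (mod 13), so α_err = 8·6 = 48 ≡ 9 = α_3. Error position i = 3.
  Consistency check: S_2/S_1 = 7·5 = 35 ≡ 9 = α_err ✓ (single-error assumption holds).
Step 4: error magnitude e = S_0/v_3 = S_0·∏_{j≠3}(α_3 − α_j) = 11·4 = 44 ≡ 5 (mod 13).
Step 5: correct position 3: c_3 = r_3 − e = 11 − 5 ≡ 6 (mod 13). Hence c = [10, 0, 6, 12, 9].
  Check: interpolating c through the α_i gives m(x) = 8 + 7·x (degree < 2) with m(α_i) = c_i for every i, so c is indeed a codeword.


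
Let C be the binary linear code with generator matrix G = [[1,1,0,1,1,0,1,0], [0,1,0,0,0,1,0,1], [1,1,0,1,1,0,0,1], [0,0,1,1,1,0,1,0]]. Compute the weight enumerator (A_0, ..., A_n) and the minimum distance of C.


Weight distribution: A_0 = 1, A_2 = 1, A_3 = 3, A_4 = 5, A_5 = 4, A_6 = 1, A_7 = 1. Minimum distance d = 2.

Enumerate all 2^4 = 16 messages m ∈ F_2^4.
For each, compute codeword c = mG in F_2^8, then tally its weight.
  m = 0000 → c = 00000000, weight = 0.
  m = 1000 → c = 11011010, weight = 5.
  m = 0100 → c = 01000101, weight = 3.
  m = 1100 → c = 10011111, weight = 6.
  m = 0010 → c = 11011001, weight = 5.
  m = 1010 → c = 00000011, weight = 2.
  m = 0110 → c = 10011100, weight = 4.
  m = 1110 → c = 01000110, weight = 3.
  m = 0001 → c = 00111010, weight = 4.
  m = 1001 → c = 11100000, weight = 3.
  m = 0101 → c = 01111111, weight = 7.
  m = 1101 → c = 10100101, weight = 4.
  m = 0011 → c = 11100011, weight = 5.
  m = 1011 → c = 00111001, weight = 4.
  m = 0111 → c = 10100110, weight = 4.
  m = 1111 → c = 01111100, weight = 5.
Tally weights:
  weight 0: 1 codewords.
  weight 2: 1 codewords.
  weight 3: 3 codewords.
  weight 4: 5 codewords.
  weight 5: 4 codewords.
  weight 6: 1 codewords.
  weight 7: 1 codewords.
Minimum distance d = smallest w > 0 with A_w > 0 = 2.
Sanity: Σ A_w = 16 = 2^4 = 16 ✓.


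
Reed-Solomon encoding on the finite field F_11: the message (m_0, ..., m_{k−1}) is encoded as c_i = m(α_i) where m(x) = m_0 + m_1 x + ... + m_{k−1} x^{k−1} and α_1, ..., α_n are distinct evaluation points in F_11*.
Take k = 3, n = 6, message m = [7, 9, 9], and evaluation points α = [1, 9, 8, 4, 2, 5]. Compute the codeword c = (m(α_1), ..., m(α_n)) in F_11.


c = [3, 3, 6, 0, 6, 2]

Message polynomial: m(x) = 7 + 9·x + 9·x^2 (mod 11).
For each evaluation point α_i, compute m(α_i) mod 11:
  α_1 = 1: Horner steps 9 → 7 → 3, so m(1) = 3.
  α_2 = 9: Horner steps 9 → 2 → 3, so m(9) = 3.
  α_3 = 8: Horner steps 9 → 4 → 6, so m(8) = 6.
  α_4 = 4: Horner steps 9 → 1 → 0, so m(4) = 0.
  α_5 = 2: Horner steps 9 → 5 → 6, so m(2) = 6.
  α_6 = 5: Horner steps 9 → 10 → 2, so m(5) = 2.
Codeword c = [3, 3, 6, 0, 6, 2] ∈ F_11^6.


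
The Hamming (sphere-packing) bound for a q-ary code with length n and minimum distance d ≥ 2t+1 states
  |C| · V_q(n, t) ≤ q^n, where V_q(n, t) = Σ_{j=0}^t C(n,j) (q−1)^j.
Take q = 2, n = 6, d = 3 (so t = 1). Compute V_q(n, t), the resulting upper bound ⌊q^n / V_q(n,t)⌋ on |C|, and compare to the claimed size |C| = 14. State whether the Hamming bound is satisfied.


V_q(n, t) = 7, q^n = 64, Hamming bound = 9, |C| = 14 > bound (violated).

Step 1: Compute V_q(n, t) = Σ_{j=0}^1 C(n, j) (q−1)^j.
  j = 0: C(6,0)·(1)^0 = 1·1 = 1.
  j = 1: C(6,1)·(1)^1 = 6·1 = 6.
  V_q(n, t) = 1 + 6 = 7.
Step 2: q^n = 2^6 = 64.
Step 3: Hamming bound ⌊q^n / V_q(n,t)⌋ = ⌊64/7⌋ = 9.
Step 4: Compare |C| = 14 to 9: violated.
The claimed |C| lies above the Hamming bound, so no 2-ary code of length 6 with d ≥ 3 can have 14 codewords.


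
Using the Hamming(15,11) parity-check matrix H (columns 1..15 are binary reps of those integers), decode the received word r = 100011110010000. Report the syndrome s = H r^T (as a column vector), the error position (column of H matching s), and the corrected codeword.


s = (0, 1, 1, 0)^T, error position = 6, corrected codeword c = 100010110010000

Compute s = H r^T mod 2 one row at a time:
  s_1 = 1 + 0 + 0 + 1 + 0 + 0 + 0 + 0 = 2 ≡ 0 (mod 2).
  s_2 = 0 + 1 + 1 + 1 + 0 + 0 + 0 + 0 = 3 ≡ 1 (mod 2).
  s_3 = 0 + 0 + 1 + 1 + 0 + 1 + 0 + 0 = 3 ≡ 1 (mod 2).
  s_4 = 1 + 0 + 1 + 1 + 0 + 1 + 0 + 0 = 4 ≡ 0 (mod 2).
s = (0, 1, 1, 0)^T — this equals column 6 of H (binary 0110), so error is at position 6.
Correct: flip bit 6 of r = 100011110010000 to get c = 100010110010000.


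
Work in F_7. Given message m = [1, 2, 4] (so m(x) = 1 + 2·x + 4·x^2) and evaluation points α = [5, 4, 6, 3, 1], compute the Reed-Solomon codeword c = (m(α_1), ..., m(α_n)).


c = [6, 3, 3, 1, 0]

Message polynomial: m(x) = 1 + 2·x + 4·x^2 (mod 7).
For each evaluation point α_i, compute m(α_i) mod 7:
  α_1 = 5: Horner steps 4 → 1 → 6, so m(5) = 6.
  α_2 = 4: Horner steps 4 → 4 → 3, so m(4) = 3.
  α_3 = 6: Horner steps 4 → 5 → 3, so m(6) = 3.
  α_4 = 3: Horner steps 4 → 0 → 1, so m(3) = 1.
  α_5 = 1: Horner steps 4 → 6 → 0, so m(1) = 0.
Codeword c = [6, 3, 3, 1, 0] ∈ F_7^5.


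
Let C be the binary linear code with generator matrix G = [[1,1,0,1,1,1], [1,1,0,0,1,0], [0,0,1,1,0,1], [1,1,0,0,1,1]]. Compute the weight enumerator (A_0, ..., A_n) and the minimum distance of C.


Weight distribution: A_0 = 1, A_1 = 3, A_2 = 3, A_3 = 2, A_4 = 3, A_5 = 3, A_6 = 1. Minimum distance d = 1.

Enumerate all 2^4 = 16 messages m ∈ F_2^4.
For each, compute codeword c = mG in F_2^6, then tally its weight.
  m = 0000 → c = 000000, weight = 0.
  m = 1000 → c = 110111, weight = 5.
  m = 0100 → c = 110010, weight = 3.
  m = 1100 → c = 000101, weight = 2.
  m = 0010 → c = 001101, weight = 3.
  m = 1010 → c = 111010, weight = 4.
  m = 0110 → c = 111111, weight = 6.
  m = 1110 → c = 001000, weight = 1.
  m = 0001 → c = 110011, weight = 4.
  m = 1001 → c = 000100, weight = 1.
  m = 0101 → c = 000001, weight = 1.
  m = 1101 → c = 110110, weight = 4.
  m = 0011 → c = 111110, weight = 5.
  m = 1011 → c = 001001, weight = 2.
  m = 0111 → c = 001100, weight = 2.
  m = 1111 → c = 111011, weight = 5.
Tally weights:
  weight 0: 1 codewords.
  weight 1: 3 codewords.
  weight 2: 3 codewords.
  weight 3: 2 codewords.
  weight 4: 3 codewords.
  weight 5: 3 codewords.
  weight 6: 1 codewords.
Minimum distance d = smallest w > 0 with A_w > 0 = 1.
Sanity: Σ A_w = 16 = 2^4 = 16 ✓.


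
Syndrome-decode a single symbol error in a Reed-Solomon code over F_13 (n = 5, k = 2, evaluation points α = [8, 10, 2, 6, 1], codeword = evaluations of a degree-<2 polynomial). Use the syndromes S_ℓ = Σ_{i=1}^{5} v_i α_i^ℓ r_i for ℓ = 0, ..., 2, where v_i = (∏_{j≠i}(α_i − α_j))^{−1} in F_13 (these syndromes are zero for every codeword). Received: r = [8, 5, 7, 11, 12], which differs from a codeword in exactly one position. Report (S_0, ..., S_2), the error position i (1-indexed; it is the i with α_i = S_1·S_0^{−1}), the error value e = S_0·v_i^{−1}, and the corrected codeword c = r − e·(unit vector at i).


S = (1, 2, 4), error at position 3, error magnitude e = 3, c = [8, 5, 4, 11, 12].

Step 1: column multipliers v_i = (∏_{j≠i}(α_i − α_j))^{−1} mod 13.
  i = 1 (α = 8): (8−10)(8−2)(8−6)(8−1) = (−2)·6·2·7 = −168 ≡ 1, so v_1 = 1^{−1} = 1 (mod 13).
  i = 2 (α = 10): (10−8)(10−2)(10−6)(10−1) = 2·8·4·9 = 576 ≡ 4, so v_2 = 4^{−1} = 10 (mod 13).
  i = 3 (α = 2): (2−8)(2−10)(2−6)(2−1) = (−6)·(−8)·(−4)·1 = −192 ≡ 3, so v_3 = 3^{−1} = 9 (mod 13).
  i = 4 (α = 6): (6−8)(6−10)(6−2)(6−1) = (−2)·(−4)·4·5 = 160 ≡ 4, so v_4 = 4^{−1} = 10 (mod 13).
  i = 5 (α = 1): (1−8)(1−10)(1−2)(1−6) = (−7)·(−9)·(−1)·(−5) = 315 ≡ 3, so v_5 = 3^{−1} = 9 (mod 13).
  v = [1, 10, 9, 10, 9].
Step 2: syndromes of r = [8, 5, 7, 11, 12] (all sums mod 13).
  S_0 = Σ v_i r_i = 1·8 + 10·5 + 9·7 + 10·11 + 9·12 = 339 ≡ 1.
  S_1 = Σ v_i α_i r_i = 1·8·8 + 10·10·5 + 9·2·7 + 10·6·11 + 9·1·12 = 1458 ≡ 2.
  α_i^2 mod 13 = [12, 9, 4, 10, 1].
  S_2 = Σ v_i α_i^2 r_i = 1·12·8 + 10·9·5 + 9·4·7 + 10·10·11 + 9·1·12 = 2006 ≡ 4.
  S = (1, 2, 4) ≠ 0, so r is not a codeword (an error is present).
Step 3: locate the error. For a single error e at position i, S_ℓ = v_i·e·α_i^ℓ, so α_err = S_1/S_0.
  S_0^{−1} = 1^{−1} = 1 (mod 13), so α_err = 2·1 = 2 ≡ 2 = α_3. Error position i = 3.
  Consistency check: S_2/S_1 = 4·7 = 28 ≡ 2 = α_err ✓ (single-error assumption holds).
Step 4: error magnitude e = S_0/v_3 = S_0·∏_{j≠3}(α_3 − α_j) = 1·3 = 3 ≡ 3 (mod 13).
Step 5: correct position 3: c_3 = r_3 − e = 7 − 3 ≡ 4 (mod 13). Hence c = [8, 5, 4, 11, 12].
  Check: interpolating c through the α_i gives m(x) = 7 + 5·x (degree < 2) with m(α_i) = c_i for every i, so c is indeed a codeword.


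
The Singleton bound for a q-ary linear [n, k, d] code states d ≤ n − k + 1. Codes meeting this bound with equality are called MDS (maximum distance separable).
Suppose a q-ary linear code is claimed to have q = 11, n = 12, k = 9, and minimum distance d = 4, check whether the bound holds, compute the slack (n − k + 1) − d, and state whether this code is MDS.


Singleton RHS = n − k + 1 = 4, slack = 0, bound satisfied, MDS.

Singleton bound: d ≤ n − k + 1.
Here n = 12, k = 9, so n − k + 1 = 4.
Given d = 4, check d ≤ 4: YES.
Slack = (n − k + 1) − d = 0.
The code is MDS (slack = 0).
Description: the claimed parameters are [12, 9, 4]_11; such a code would be MDS (meets Singleton bound).


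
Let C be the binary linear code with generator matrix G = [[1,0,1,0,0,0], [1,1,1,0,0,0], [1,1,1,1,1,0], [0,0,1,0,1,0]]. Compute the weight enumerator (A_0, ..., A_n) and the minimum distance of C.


Weight distribution: A_0 = 1, A_1 = 1, A_2 = 6, A_3 = 6, A_4 = 1, A_5 = 1. Minimum distance d = 1.

Enumerate all 2^4 = 16 messages m ∈ F_2^4.
For each, compute codeword c = mG in F_2^6, then tally its weight.
  m = 0000 → c = 000000, weight = 0.
  m = 1000 → c = 101000, weight = 2.
  m = 0100 → c = 111000, weight = 3.
  m = 1100 → c = 010000, weight = 1.
  m = 0010 → c = 111110, weight = 5.
  m = 1010 → c = 010110, weight = 3.
  m = 0110 → c = 000110, weight = 2.
  m = 1110 → c = 101110, weight = 4.
  m = 0001 → c = 001010, weight = 2.
  m = 1001 → c = 100010, weight = 2.
  m = 0101 → c = 110010, weight = 3.
  m = 1101 → c = 011010, weight = 3.
  m = 0011 → c = 110100, weight = 3.
  m = 1011 → c = 011100, weight = 3.
  m = 0111 → c = 001100, weight = 2.
  m = 1111 → c = 100100, weight = 2.
Tally weights:
  weight 0: 1 codewords.
  weight 1: 1 codewords.
  weight 2: 6 codewords.
  weight 3: 6 codewords.
  weight 4: 1 codewords.
  weight 5: 1 codewords.
Minimum distance d = smallest w > 0 with A_w > 0 = 1.
Sanity: Σ A_w = 16 = 2^4 = 16 ✓.


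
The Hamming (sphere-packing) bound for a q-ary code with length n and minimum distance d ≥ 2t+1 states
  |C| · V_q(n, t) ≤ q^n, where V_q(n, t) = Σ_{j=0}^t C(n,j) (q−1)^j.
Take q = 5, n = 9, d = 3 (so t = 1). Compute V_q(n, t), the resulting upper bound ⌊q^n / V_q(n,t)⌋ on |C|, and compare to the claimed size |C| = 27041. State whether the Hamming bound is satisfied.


V_q(n, t) = 37, q^n = 1953125, Hamming bound = 52787, |C| = 27041 ≤ bound (satisfied).

Step 1: Compute V_q(n, t) = Σ_{j=0}^1 C(n, j) (q−1)^j.
  j = 0: C(9,0)·(4)^0 = 1·1 = 1.
  j = 1: C(9,1)·(4)^1 = 9·4 = 36.
  V_q(n, t) = 1 + 36 = 37.
Step 2: q^n = 5^9 = 1953125.
Step 3: Hamming bound ⌊q^n / V_q(n,t)⌋ = ⌊1953125/37⌋ = 52787.
Step 4: Compare |C| = 27041 to 52787: satisfied.
The claimed |C| lies below the Hamming bound.


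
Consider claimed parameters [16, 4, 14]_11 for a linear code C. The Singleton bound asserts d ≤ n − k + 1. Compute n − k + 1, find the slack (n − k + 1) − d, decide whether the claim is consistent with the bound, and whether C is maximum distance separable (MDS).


Singleton RHS = n − k + 1 = 13, slack = -1, bound violated (no such code; not MDS).

Singleton bound: d ≤ n − k + 1.
Here n = 16, k = 4, so n − k + 1 = 13.
Given d = 14, check d ≤ 13: NO.
Slack = (n − k + 1) − d = -1.
The slack is negative: d = 14 exceeds n − k + 1 = 13 by 1, so the Singleton bound is violated and no linear [16, 4, 14]_11 code can exist. In particular it is not MDS (MDS requires d = n − k + 1 exactly).
Description: the claimed parameters are [16, 4, 14]_11; such a code would be impossible (violates the Singleton bound).


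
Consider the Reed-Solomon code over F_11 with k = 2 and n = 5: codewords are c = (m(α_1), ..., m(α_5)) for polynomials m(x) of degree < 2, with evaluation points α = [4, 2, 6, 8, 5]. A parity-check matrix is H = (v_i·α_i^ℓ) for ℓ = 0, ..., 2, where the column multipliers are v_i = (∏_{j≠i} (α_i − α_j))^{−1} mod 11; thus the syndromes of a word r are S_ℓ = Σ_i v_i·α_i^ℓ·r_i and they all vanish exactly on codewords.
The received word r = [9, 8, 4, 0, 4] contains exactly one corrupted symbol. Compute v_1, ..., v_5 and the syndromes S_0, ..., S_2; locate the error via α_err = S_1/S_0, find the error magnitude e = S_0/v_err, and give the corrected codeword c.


S = (10, 5, 8), error at position 3, error magnitude e = 5, c = [9, 8, 10, 0, 4].

Step 1: column multipliers v_i = (∏_{j≠i}(α_i − α_j))^{−1} mod 11.
  i = 1 (α = 4): (4−2)(4−6)(4−8)(4−5) = 2·(−2)·(−4)·(−1) = −16 ≡ 6, so v_1 = 6^{−1} = 2 (mod 11).
  i = 2 (α = 2): (2−4)(2−6)(2−8)(2−5) = (−2)·(−4)·(−6)·(−3) = 144 ≡ 1, so v_2 = 1^{−1} = 1 (mod 11).
  i = 3 (α = 6): (6−4)(6−2)(6−8)(6−5) = 2·4·(−2)·1 = −16 ≡ 6, so v_3 = 6^{−1} = 2 (mod 11).
  i = 4 (α = 8): (8−4)(8−2)(8−6)(8−5) = 4·6·2·3 = 144 ≡ 1, so v_4 = 1^{−1} = 1 (mod 11).
  i = 5 (α = 5): (5−4)(5−2)(5−6)(5−8) = 1·3·(−1)·(−3) = 9 ≡ 9, so v_5 = 9^{−1} = 5 (mod 11).
  v = [2, 1, 2, 1, 5].
Step 2: syndromes of r = [9, 8, 4, 0, 4] (all sums mod 11).
  S_0 = Σ v_i r_i = 2·9 + 1·8 + 2·4 + 1·0 + 5·4 = 54 ≡ 10.
  S_1 = Σ v_i α_i r_i = 2·4·9 + 1·2·8 + 2·6·4 + 1·8·0 + 5·5·4 = 236 ≡ 5.
  α_i^2 mod 11 = [5, 4, 3, 9, 3].
  S_2 = Σ v_i α_i^2 r_i = 2·5·9 + 1·4·8 + 2·3·4 + 1·9·0 + 5·3·4 = 206 ≡ 8.
  S = (10, 5, 8) ≠ 0, so r is not a codeword (an error is present).
Step 3: locate the error. For a single error e at position i, S_ℓ = v_i·e·α_i^ℓ, so α_err = S_1/S_0.
  S_0^{−1} = 10^{−1} = 10 (mod 11), so α_err = 5·10 = 50 ≡ 6 = α_3. Error position i = 3.
  Consistency check: S_2/S_1 = 8·9 = 72 ≡ 6 = α_err ✓ (single-error assumption holds).
Step 4: error magnitude e = S_0/v_3 = S_0·∏_{j≠3}(α_3 − α_j) = 10·6 = 60 ≡ 5 (mod 11).
Step 5: correct position 3: c_3 = r_3 − e = 4 − 5 ≡ 10 (mod 11). Hence c = [9, 8, 10, 0, 4].
  Check: interpolating c through the α_i gives m(x) = 7 + 6·x (degree < 2) with m(α_i) = c_i for every i, so c is indeed a codeword.


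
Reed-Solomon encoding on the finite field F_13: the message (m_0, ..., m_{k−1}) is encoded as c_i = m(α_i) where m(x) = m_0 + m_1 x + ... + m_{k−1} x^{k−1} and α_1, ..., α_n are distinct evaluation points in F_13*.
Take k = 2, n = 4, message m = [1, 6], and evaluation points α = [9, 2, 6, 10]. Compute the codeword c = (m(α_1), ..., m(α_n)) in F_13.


c = [3, 0, 11, 9]

Message polynomial: m(x) = 1 + 6·x (mod 13).
For each evaluation point α_i, compute m(α_i) mod 13:
  α_1 = 9: Horner steps 6 → 3, so m(9) = 3.
  α_2 = 2: Horner steps 6 → 0, so m(2) = 0.
  α_3 = 6: Horner steps 6 → 11, so m(6) = 11.
  α_4 = 10: Horner steps 6 → 9, so m(10) = 9.
Codeword c = [3, 0, 11, 9] ∈ F_13^4.


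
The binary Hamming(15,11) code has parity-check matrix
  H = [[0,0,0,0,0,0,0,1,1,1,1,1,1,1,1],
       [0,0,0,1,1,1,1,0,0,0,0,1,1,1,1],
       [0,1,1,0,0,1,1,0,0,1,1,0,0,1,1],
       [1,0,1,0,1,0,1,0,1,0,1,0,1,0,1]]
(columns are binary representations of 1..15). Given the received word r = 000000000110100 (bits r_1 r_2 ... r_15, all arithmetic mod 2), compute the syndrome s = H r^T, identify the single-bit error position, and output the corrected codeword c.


s = (1, 1, 0, 0)^T, error position = 12, corrected codeword c = 000000000111100

Compute s = H r^T mod 2 one row at a time:
  s_1 = 0 + 0 + 1 + 1 + 0 + 1 + 0 + 0 = 3 ≡ 1 (mod 2).
  s_2 = 0 + 0 + 0 + 0 + 0 + 1 + 0 + 0 = 1 ≡ 1 (mod 2).
  s_3 = 0 + 0 + 0 + 0 + 1 + 1 + 0 + 0 = 2 ≡ 0 (mod 2).
  s_4 = 0 + 0 + 0 + 0 + 0 + 1 + 1 + 0 = 2 ≡ 0 (mod 2).
s = (1, 1, 0, 0)^T — this equals column 12 of H (binary 1100), so error is at position 12.
Correct: flip bit 12 of r = 000000000110100 to get c = 000000000111100.


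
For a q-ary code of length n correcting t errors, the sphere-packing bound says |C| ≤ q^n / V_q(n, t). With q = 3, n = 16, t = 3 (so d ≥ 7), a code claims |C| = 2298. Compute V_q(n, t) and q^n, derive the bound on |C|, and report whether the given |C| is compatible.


V_q(n, t) = 4993, q^n = 43046721, Hamming bound = 8621, |C| = 2298 ≤ bound (satisfied).

Step 1: Compute V_q(n, t) = Σ_{j=0}^3 C(n, j) (q−1)^j.
  j = 0: C(16,0)·(2)^0 = 1·1 = 1.
  j = 1: C(16,1)·(2)^1 = 16·2 = 32.
  j = 2: C(16,2)·(2)^2 = 120·4 = 480.
  j = 3: C(16,3)·(2)^3 = 560·8 = 4480.
  V_q(n, t) = 1 + 32 + 480 + 4480 = 4993.
Step 2: q^n = 3^16 = 43046721.
Step 3: Hamming bound ⌊q^n / V_q(n,t)⌋ = ⌊43046721/4993⌋ = 8621.
Step 4: Compare |C| = 2298 to 8621: satisfied.
The claimed |C| lies below the Hamming bound.


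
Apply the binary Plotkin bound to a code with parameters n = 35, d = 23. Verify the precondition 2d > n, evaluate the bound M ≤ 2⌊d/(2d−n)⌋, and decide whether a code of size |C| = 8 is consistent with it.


Plotkin bound M ≤ 4; given |C| = 8 > bound (violated).

Check applicability: 2d = 46, n = 35.
2d − n = 11 > 0, so Plotkin applies.
Compute d/(2d−n) = 23/11 ≈ 2.0909.
⌊d/(2d−n)⌋ = 2.
Plotkin bound: M ≤ 2·2 = 4.
Given |C| = 8, check: VIOLATED.
This |C| is above the Plotkin bound, so no binary code with n = 35, d = 23 and 8 codewords exists.


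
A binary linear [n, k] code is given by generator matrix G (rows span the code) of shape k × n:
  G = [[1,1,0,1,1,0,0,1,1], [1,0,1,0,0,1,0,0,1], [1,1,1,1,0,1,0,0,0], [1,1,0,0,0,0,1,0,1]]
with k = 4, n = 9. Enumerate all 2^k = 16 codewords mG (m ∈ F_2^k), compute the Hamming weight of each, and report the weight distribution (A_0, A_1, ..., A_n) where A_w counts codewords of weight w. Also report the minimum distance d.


Weight distribution: A_0 = 1, A_3 = 3, A_4 = 4, A_5 = 4, A_6 = 2, A_7 = 1, A_8 = 1. Minimum distance d = 3.

Enumerate all 2^4 = 16 messages m ∈ F_2^4.
For each, compute codeword c = mG in F_2^9, then tally its weight.
  m = 0000 → c = 000000000, weight = 0.
  m = 1000 → c = 110110011, weight = 6.
  m = 0100 → c = 101001001, weight = 4.
  m = 1100 → c = 011111010, weight = 6.
  m = 0010 → c = 111101000, weight = 5.
  m = 1010 → c = 001011011, weight = 5.
  m = 0110 → c = 010100001, weight = 3.
  m = 1110 → c = 100010010, weight = 3.
  m = 0001 → c = 110000101, weight = 4.
  m = 1001 → c = 000110110, weight = 4.
  m = 0101 → c = 011001100, weight = 4.
  m = 1101 → c = 101111111, weight = 8.
  m = 0011 → c = 001101101, weight = 5.
  m = 1011 → c = 111011110, weight = 7.
  m = 0111 → c = 100100100, weight = 3.
  m = 1111 → c = 010010111, weight = 5.
Tally weights:
  weight 0: 1 codewords.
  weight 3: 3 codewords.
  weight 4: 4 codewords.
  weight 5: 4 codewords.
  weight 6: 2 codewords.
  weight 7: 1 codewords.
  weight 8: 1 codewords.
Minimum distance d = smallest w > 0 with A_w > 0 = 3.
Sanity: Σ A_w = 16 = 2^4 = 16 ✓.


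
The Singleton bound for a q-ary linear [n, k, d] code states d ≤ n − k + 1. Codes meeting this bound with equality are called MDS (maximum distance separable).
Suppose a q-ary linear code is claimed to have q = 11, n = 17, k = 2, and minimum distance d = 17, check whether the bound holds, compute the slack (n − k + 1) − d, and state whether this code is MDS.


Singleton RHS = n − k + 1 = 16, slack = -1, bound violated (no such code; not MDS).

Singleton bound: d ≤ n − k + 1.
Here n = 17, k = 2, so n − k + 1 = 16.
Given d = 17, check d ≤ 16: NO.
Slack = (n − k + 1) − d = -1.
The slack is negative: d = 17 exceeds n − k + 1 = 16 by 1, so the Singleton bound is violated and no linear [17, 2, 17]_11 code can exist. In particular it is not MDS (MDS requires d = n − k + 1 exactly).
Description: the claimed parameters are [17, 2, 17]_11; such a code would be impossible (violates the Singleton bound).


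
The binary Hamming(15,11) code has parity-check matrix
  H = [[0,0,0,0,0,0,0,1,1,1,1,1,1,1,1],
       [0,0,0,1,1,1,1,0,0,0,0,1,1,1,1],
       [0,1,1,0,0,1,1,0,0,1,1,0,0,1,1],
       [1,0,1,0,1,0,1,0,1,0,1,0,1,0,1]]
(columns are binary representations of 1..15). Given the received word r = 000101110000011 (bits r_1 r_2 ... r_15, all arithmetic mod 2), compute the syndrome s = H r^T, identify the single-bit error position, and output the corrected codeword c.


s = (1, 1, 0, 0)^T, error position = 12, corrected codeword c = 000101110001011

Compute s = H r^T mod 2 one row at a time:
  s_1 = 1 + 0 + 0 + 0 + 0 + 0 + 1 + 1 = 3 ≡ 1 (mod 2).
  s_2 = 1 + 0 + 1 + 1 + 0 + 0 + 1 + 1 = 5 ≡ 1 (mod 2).
  s_3 = 0 + 0 + 1 + 1 + 0 + 0 + 1 + 1 = 4 ≡ 0 (mod 2).
  s_4 = 0 + 0 + 0 + 1 + 0 + 0 + 0 + 1 = 2 ≡ 0 (mod 2).
s = (1, 1, 0, 0)^T — this equals column 12 of H (binary 1100), so error is at position 12.
Correct: flip bit 12 of r = 000101110000011 to get c = 000101110001011.


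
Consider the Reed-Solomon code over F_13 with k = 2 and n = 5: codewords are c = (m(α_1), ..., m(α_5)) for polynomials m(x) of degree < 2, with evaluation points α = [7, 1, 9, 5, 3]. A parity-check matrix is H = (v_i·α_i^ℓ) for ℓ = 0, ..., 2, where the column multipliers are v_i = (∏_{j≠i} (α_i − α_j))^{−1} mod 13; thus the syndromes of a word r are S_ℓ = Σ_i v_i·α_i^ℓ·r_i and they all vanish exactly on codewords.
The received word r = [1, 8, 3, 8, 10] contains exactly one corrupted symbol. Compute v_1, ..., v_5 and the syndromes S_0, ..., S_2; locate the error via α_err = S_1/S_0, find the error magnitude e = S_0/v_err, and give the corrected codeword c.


S = (4, 7, 9), error at position 4, error magnitude e = 9, c = [1, 8, 3, 12, 10].

Step 1: column multipliers v_i = (∏_{j≠i}(α_i − α_j))^{−1} mod 13.
  i = 1 (α = 7): (7−1)(7−9)(7−5)(7−3) = 6·(−2)·2·4 = −96 ≡ 8, so v_1 = 8^{−1} = 5 (mod 13).
  i = 2 (α = 1): (1−7)(1−9)(1−5)(1−3) = (−6)·(−8)·(−4)·(−2) = 384 ≡ 7, so v_2 = 7^{−1} = 2 (mod 13).
  i = 3 (α = 9): (9−7)(9−1)(9−5)(9−3) = 2·8·4·6 = 384 ≡ 7, so v_3 = 7^{−1} = 2 (mod 13).
  i = 4 (α = 5): (5−7)(5−1)(5−9)(5−3) = (−2)·4·(−4)·2 = 64 ≡ 12, so v_4 = 12^{−1} = 12 (mod 13).
  i = 5 (α = 3): (3−7)(3−1)(3−9)(3−5) = (−4)·2·(−6)·(−2) = −96 ≡ 8, so v_5 = 8^{−1} = 5 (mod 13).
  v = [5, 2, 2, 12, 5].
Step 2: syndromes of r = [1, 8, 3, 8, 10] (all sums mod 13).
  S_0 = Σ v_i r_i = 5·1 + 2·8 + 2·3 + 12·8 + 5·10 = 173 ≡ 4.
  S_1 = Σ v_i α_i r_i = 5·7·1 + 2·1·8 + 2·9·3 + 12·5·8 + 5·3·10 = 735 ≡ 7.
  α_i^2 mod 13 = [10, 1, 3, 12, 9].
  S_2 = Σ v_i α_i^2 r_i = 5·10·1 + 2·1·8 + 2·3·3 + 12·12·8 + 5·9·10 = 1686 ≡ 9.
  S = (4, 7, 9) ≠ 0, so r is not a codeword (an error is present).
Step 3: locate the error. For a single error e at position i, S_ℓ = v_i·e·α_i^ℓ, so α_err = S_1/S_0.
  S_0^{−1} = 4^{−1} = 10 (mod 13), so α_err = 7·10 = 70 ≡ 5 = α_4. Error position i = 4.
  Consistency check: S_2/S_1 = 9·2 = 18 ≡ 5 = α_err ✓ (single-error assumption holds).
Step 4: error magnitude e = S_0/v_4 = S_0·∏_{j≠4}(α_4 − α_j) = 4·12 = 48 ≡ 9 (mod 13).
Step 5: correct position 4: c_4 = r_4 − e = 8 − 9 ≡ 12 (mod 13). Hence c = [1, 8, 3, 12, 10].
  Check: interpolating c through the α_i gives m(x) = 7 + 1·x (degree < 2) with m(α_i) = c_i for every i, so c is indeed a codeword.


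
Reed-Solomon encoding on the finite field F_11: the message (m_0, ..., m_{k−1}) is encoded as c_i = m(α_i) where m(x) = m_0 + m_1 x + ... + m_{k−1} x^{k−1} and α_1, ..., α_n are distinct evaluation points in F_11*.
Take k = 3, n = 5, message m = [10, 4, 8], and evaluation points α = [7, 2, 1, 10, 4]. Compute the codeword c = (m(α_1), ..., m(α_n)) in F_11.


c = [1, 6, 0, 3, 0]

Message polynomial: m(x) = 10 + 4·x + 8·x^2 (mod 11).
For each evaluation point α_i, compute m(α_i) mod 11:
  α_1 = 7: Horner steps 8 → 5 → 1, so m(7) = 1.
  α_2 = 2: Horner steps 8 → 9 → 6, so m(2) = 6.
  α_3 = 1: Horner steps 8 → 1 → 0, so m(1) = 0.
  α_4 = 10: Horner steps 8 → 7 → 3, so m(10) = 3.
  α_5 = 4: Horner steps 8 → 3 → 0, so m(4) = 0.
Codeword c = [1, 6, 0, 3, 0] ∈ F_11^5.


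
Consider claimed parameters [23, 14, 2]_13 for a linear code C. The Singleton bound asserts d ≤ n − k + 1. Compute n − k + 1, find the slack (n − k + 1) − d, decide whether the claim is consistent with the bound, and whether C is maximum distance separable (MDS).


Singleton RHS = n − k + 1 = 10, slack = 8, bound satisfied, not MDS.

Singleton bound: d ≤ n − k + 1.
Here n = 23, k = 14, so n − k + 1 = 10.
Given d = 2, check d ≤ 10: YES.
Slack = (n − k + 1) − d = 8.
The code is NOT MDS (slack = 8 > 0).
Description: the claimed parameters are [23, 14, 2]_13; such a code would be non-MDS.


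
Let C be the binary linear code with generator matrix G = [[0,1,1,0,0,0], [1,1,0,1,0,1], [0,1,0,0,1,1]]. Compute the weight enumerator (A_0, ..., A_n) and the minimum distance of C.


Weight distribution: A_0 = 1, A_2 = 1, A_3 = 3, A_4 = 2, A_5 = 1. Minimum distance d = 2.

Enumerate all 2^3 = 8 messages m ∈ F_2^3.
For each, compute codeword c = mG in F_2^6, then tally its weight.
  m = 000 → c = 000000, weight = 0.
  m = 100 → c = 011000, weight = 2.
  m = 010 → c = 110101, weight = 4.
  m = 110 → c = 101101, weight = 4.
  m = 001 → c = 010011, weight = 3.
  m = 101 → c = 001011, weight = 3.
  m = 011 → c = 100110, weight = 3.
  m = 111 → c = 111110, weight = 5.
Tally weights:
  weight 0: 1 codewords.
  weight 2: 1 codewords.
  weight 3: 3 codewords.
  weight 4: 2 codewords.
  weight 5: 1 codewords.
Minimum distance d = smallest w > 0 with A_w > 0 = 2.
Sanity: Σ A_w = 8 = 2^3 = 8 ✓.


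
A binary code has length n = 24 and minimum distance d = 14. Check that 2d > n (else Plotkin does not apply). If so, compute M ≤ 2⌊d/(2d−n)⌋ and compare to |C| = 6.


Plotkin bound M ≤ 6; given |C| = 6 ≤ bound (satisfied).

Check applicability: 2d = 28, n = 24.
2d − n = 4 > 0, so Plotkin applies.
Compute d/(2d−n) = 14/4 ≈ 3.5000.
⌊d/(2d−n)⌋ = 3.
Plotkin bound: M ≤ 2·3 = 6.
Given |C| = 6, check: satisfied.
This |C| is at the Plotkin bound.


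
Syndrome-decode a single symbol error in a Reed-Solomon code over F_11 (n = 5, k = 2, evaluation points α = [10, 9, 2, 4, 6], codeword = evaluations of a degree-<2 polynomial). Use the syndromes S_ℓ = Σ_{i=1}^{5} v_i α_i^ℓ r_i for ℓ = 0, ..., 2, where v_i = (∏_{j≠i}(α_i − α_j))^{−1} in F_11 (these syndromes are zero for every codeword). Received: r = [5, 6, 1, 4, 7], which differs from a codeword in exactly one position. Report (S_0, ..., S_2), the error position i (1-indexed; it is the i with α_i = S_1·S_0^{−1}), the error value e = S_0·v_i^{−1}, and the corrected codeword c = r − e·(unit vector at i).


S = (5, 6, 5), error at position 1, error magnitude e = 3, c = [2, 6, 1, 4, 7].

Step 1: column multipliers v_i = (∏_{j≠i}(α_i − α_j))^{−1} mod 11.
  i = 1 (α = 10): (10−9)(10−2)(10−4)(10−6) = 1·8·6·4 = 192 ≡ 5, so v_1 = 5^{−1} = 9 (mod 11).
  i = 2 (α = 9): (9−10)(9−2)(9−4)(9−6) = (−1)·7·5·3 = −105 ≡ 5, so v_2 = 5^{−1} = 9 (mod 11).
  i = 3 (α = 2): (2−10)(2−9)(2−4)(2−6) = (−8)·(−7)·(−2)·(−4) = 448 ≡ 8, so v_3 = 8^{−1} = 7 (mod 11).
  i = 4 (α = 4): (4−10)(4−9)(4−2)(4−6) = (−6)·(−5)·2·(−2) = −120 ≡ 1, so v_4 = 1^{−1} = 1 (mod 11).
  i = 5 (α = 6): (6−10)(6−9)(6−2)(6−4) = (−4)·(−3)·4·2 = 96 ≡ 8, so v_5 = 8^{−1} = 7 (mod 11).
  v = [9, 9, 7, 1, 7].
Step 2: syndromes of r = [5, 6, 1, 4, 7] (all sums mod 11).
  S_0 = Σ v_i r_i = 9·5 + 9·6 + 7·1 + 1·4 + 7·7 = 159 ≡ 5.
  S_1 = Σ v_i α_i r_i = 9·10·5 + 9·9·6 + 7·2·1 + 1·4·4 + 7·6·7 = 1260 ≡ 6.
  α_i^2 mod 11 = [1, 4, 4, 5, 3].
  S_2 = Σ v_i α_i^2 r_i = 9·1·5 + 9·4·6 + 7·4·1 + 1·5·4 + 7·3·7 = 456 ≡ 5.
  S = (5, 6, 5) ≠ 0, so r is not a codeword (an error is present).
Step 3: locate the error. For a single error e at position i, S_ℓ = v_i·e·α_i^ℓ, so α_err = S_1/S_0.
  S_0^{−1} = 5^{−1} = 9 (mod 11), so α_err = 6·9 = 54 ≡ 10 = α_1. Error position i = 1.
  Consistency check: S_2/S_1 = 5·2 = 10 ≡ 10 = α_err ✓ (single-error assumption holds).
Step 4: error magnitude e = S_0/v_1 = S_0·∏_{j≠1}(α_1 − α_j) = 5·5 = 25 ≡ 3 (mod 11).
Step 5: correct position 1: c_1 = r_1 − e = 5 − 3 ≡ 2 (mod 11). Hence c = [2, 6, 1, 4, 7].
  Check: interpolating c through the α_i gives m(x) = 9 + 7·x (degree < 2) with m(α_i) = c_i for every i, so c is indeed a codeword.
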